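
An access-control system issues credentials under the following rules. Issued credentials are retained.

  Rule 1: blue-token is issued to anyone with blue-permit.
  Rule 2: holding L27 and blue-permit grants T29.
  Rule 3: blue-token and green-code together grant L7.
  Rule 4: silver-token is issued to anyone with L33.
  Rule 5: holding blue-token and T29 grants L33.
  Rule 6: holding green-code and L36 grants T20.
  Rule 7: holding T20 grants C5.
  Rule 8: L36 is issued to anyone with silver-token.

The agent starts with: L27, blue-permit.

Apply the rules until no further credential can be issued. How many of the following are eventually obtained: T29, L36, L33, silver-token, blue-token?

5

Holding L27 and blue-permit grants T29 (Rule 2).
Holding blue-permit grants blue-token (Rule 1).
Holding blue-token and T29 grants L33 (Rule 5).
Holding L33 grants silver-token (Rule 4).
Holding silver-token grants L36 (Rule 8).
T29: reached.
L36: reached.
L33: reached.
silver-token: reached.
blue-token: reached.
All 5 are reached.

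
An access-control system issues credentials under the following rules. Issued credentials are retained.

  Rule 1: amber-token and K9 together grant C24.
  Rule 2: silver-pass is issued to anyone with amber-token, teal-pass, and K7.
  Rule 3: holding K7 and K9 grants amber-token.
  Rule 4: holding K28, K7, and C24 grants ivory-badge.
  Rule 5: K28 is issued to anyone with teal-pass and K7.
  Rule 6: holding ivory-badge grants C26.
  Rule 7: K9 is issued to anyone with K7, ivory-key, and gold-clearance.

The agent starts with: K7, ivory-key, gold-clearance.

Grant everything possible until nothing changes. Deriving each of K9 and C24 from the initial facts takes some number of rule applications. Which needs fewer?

K9

K9: Holding K7, ivory-key, and gold-clearance grants K9 (Rule 7). [1 rule application]
C24: Holding K7, ivory-key, and gold-clearance grants K9 (Rule 7). Holding K7 and K9 grants amber-token (Rule 3). Holding amber-token and K9 grants C24 (Rule 1). [3 rule applications]
K9 needs fewer.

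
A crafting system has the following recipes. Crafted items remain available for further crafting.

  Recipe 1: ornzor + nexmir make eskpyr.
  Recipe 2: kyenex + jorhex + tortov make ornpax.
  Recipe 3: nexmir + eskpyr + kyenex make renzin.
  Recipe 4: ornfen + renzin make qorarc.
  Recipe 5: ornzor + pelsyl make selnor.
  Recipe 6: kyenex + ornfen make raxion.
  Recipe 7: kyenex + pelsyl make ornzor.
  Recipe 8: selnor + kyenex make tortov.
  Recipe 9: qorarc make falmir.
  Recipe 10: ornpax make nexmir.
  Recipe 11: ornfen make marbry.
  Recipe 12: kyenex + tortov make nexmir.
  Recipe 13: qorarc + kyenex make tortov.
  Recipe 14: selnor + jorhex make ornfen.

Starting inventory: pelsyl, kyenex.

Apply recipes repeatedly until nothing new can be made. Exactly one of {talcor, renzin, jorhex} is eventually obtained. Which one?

kyenex + pelsyl → ornzor (Recipe 7).
ornzor + pelsyl → selnor (Recipe 5).
selnor + kyenex → tortov (Recipe 8).
Using Recipe 12, kyenex and tortov make nexmir.
Using Recipe 1, ornzor and nexmir make eskpyr.
Using Recipe 3, nexmir, eskpyr, and kyenex make renzin.
No rule produces jorhex, and it is not given. No rule produces talcor, and it is not given.

renzin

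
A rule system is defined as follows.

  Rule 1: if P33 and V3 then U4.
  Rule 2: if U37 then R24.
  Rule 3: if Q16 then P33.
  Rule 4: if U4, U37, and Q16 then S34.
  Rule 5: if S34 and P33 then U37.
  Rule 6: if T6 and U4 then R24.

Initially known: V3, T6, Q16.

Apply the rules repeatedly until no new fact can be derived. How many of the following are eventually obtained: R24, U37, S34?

1

From Q16, Rule 3 gives P33.
P33 and V3 hold, so U4 follows (Rule 1).
From T6 and U4, Rule 6 gives R24.
R24: reached.
U37 would need S34 and P33 (Rule 5), but S34 is never established.
S34 would need U4, U37, and Q16 (Rule 4), but U37 is never established.
Reached: R24 — 1 of the 3.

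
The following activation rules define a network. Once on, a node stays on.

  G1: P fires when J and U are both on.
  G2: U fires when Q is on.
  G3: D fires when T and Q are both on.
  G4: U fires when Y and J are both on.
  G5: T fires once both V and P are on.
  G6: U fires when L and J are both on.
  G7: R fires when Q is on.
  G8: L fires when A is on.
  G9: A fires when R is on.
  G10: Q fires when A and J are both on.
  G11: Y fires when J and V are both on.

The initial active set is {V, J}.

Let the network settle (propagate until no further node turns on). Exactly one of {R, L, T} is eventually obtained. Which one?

J and V are on, so Y fires (G11).
Y and J are on, so U fires (G4).
G1: J and U on → P on.
V and P are on, so T fires (G5).
L would need A (G8), but A never turns on. R would need Q (G7), but Q never turns on.

T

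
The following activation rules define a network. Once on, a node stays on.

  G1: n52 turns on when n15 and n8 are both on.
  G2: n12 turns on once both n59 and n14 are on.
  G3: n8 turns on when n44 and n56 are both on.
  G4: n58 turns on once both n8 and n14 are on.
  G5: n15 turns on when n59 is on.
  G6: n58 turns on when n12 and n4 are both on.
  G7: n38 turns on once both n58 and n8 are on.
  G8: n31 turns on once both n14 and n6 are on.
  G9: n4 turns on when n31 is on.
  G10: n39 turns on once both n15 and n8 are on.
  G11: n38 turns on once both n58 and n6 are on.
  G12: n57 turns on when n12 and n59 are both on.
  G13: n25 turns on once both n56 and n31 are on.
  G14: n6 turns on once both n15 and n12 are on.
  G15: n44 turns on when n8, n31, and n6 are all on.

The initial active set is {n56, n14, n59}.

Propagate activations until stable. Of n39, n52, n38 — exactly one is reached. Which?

n38

n59 and n14 are on, so n12 turns on (G2).
G5: n59 on → n15 on.
G14: n15 and n12 on → n6 on.
n14 and n6 are on, so n31 turns on (G8).
n31 is on, so n4 turns on (G9).
G6: n12 and n4 on → n58 on.
G11: n58 and n6 on → n38 on.
n39 would need n15 and n8 (G10), but n8 never turns on. n52 would need n15 and n8 (G1), but n8 never turns on.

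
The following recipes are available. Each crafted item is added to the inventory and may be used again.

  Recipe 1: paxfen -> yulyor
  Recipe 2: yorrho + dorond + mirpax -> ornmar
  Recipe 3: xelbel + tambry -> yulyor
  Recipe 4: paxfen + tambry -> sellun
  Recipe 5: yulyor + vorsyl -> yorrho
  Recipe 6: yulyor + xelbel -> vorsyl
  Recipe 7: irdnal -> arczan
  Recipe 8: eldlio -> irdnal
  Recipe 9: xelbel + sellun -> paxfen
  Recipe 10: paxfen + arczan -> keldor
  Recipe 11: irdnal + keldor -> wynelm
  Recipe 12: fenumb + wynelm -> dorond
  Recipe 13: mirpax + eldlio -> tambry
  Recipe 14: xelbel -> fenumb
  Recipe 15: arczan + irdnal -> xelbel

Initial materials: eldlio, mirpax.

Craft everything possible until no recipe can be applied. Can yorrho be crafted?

Yes

Using Recipe 13, mirpax and eldlio make tambry.
Using Recipe 8, eldlio makes irdnal.
Using Recipe 7, irdnal makes arczan.
Using Recipe 15, arczan and irdnal make xelbel.
Using Recipe 3, xelbel and tambry make yulyor.
Using Recipe 6, yulyor and xelbel make vorsyl.
yulyor + vorsyl -> yorrho (Recipe 5).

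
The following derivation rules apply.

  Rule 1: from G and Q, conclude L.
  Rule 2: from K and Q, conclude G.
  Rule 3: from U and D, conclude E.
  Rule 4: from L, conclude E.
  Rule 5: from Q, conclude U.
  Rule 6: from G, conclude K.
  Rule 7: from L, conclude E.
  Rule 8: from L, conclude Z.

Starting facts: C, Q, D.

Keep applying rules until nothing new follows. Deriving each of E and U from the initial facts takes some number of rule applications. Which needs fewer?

U: Q holds, so U follows (Rule 5). [1 rule application]
E: From Q, Rule 5 gives U. U and D hold, so E follows (Rule 3). [2 rule applications]
U needs fewer.

U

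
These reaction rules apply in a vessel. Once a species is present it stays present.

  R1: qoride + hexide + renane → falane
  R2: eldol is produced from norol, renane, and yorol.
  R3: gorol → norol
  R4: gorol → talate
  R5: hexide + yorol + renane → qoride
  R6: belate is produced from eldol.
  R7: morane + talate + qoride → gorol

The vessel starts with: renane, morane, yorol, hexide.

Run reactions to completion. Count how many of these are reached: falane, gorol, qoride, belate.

2

hexide, yorol, and renane present → qoride forms (R5).
qoride, hexide, and renane present → falane forms (R1).
falane: reached.
gorol would need morane, talate, and qoride (R7), but talate never forms.
qoride: reached.
belate would need eldol (R6), but eldol never forms.
Reached: falane and qoride — 2 of the 4.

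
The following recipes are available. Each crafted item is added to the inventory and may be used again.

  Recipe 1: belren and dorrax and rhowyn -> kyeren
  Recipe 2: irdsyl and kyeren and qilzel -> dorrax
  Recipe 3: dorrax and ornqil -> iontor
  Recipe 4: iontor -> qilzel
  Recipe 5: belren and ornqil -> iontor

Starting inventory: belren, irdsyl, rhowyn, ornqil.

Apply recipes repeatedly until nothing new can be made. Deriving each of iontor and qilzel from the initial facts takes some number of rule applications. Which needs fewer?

iontor: belren and ornqil -> iontor (Recipe 5). [1 rule application]
qilzel: belren and ornqil -> iontor (Recipe 5). Using Recipe 4, iontor makes qilzel. [2 rule applications]
iontor needs fewer.

iontor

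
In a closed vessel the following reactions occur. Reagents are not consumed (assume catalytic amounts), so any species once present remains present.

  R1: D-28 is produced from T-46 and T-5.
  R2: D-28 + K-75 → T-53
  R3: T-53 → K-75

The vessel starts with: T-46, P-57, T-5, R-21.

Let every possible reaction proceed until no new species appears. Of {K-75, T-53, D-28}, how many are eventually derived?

T-46 and T-5 present → D-28 forms (R1).
K-75 would need T-53 (R3), but T-53 never forms.
T-53 would need D-28 and K-75 (R2), but K-75 never forms.
D-28: reached.
Reached: D-28 — 1 of the 3.

1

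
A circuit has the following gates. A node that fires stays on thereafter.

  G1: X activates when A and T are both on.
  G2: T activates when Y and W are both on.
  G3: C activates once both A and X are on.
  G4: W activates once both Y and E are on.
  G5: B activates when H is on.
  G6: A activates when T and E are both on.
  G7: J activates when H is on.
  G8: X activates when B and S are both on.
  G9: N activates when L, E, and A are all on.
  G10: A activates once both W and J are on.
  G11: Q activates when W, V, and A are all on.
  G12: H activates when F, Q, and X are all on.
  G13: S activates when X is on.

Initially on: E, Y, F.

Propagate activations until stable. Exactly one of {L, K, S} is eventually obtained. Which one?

Y and E are on, so W activates (G4).
G2: Y and W on → T on.
T and E are on, so A activates (G6).
G1: A and T on → X on.
G13: X on → S on.
No rule produces L, and it is not given. No rule produces K, and it is not given.

S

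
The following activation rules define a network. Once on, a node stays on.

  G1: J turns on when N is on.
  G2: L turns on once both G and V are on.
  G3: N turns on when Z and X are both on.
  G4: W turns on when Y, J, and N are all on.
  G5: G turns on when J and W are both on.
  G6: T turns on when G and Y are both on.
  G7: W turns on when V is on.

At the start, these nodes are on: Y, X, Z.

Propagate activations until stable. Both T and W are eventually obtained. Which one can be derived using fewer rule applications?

W: Z and X are on, so N turns on (G3). N is on, so J turns on (G1). G4: Y, J, and N on → W on. [3 rule applications]
T: Z and X are on, so N turns on (G3). N is on, so J turns on (G1). G4: Y, J, and N on → W on. J and W are on, so G turns on (G5). G6: G and Y on → T on. [5 rule applications]
W needs fewer.

W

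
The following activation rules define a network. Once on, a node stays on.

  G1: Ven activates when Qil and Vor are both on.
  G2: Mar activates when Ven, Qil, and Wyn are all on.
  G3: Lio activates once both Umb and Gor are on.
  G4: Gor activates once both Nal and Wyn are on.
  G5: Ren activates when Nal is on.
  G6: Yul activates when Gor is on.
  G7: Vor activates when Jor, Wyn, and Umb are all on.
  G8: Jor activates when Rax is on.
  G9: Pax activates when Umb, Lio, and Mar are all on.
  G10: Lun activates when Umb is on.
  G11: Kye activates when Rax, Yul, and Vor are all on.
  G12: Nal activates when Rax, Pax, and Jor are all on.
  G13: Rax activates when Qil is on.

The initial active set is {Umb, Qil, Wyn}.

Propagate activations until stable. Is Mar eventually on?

Yes

G13: Qil on → Rax on.
G8: Rax on → Jor on.
G7: Jor, Wyn, and Umb on → Vor on.
Qil and Vor are on, so Ven activates (G1).
G2: Ven, Qil, and Wyn on → Mar on.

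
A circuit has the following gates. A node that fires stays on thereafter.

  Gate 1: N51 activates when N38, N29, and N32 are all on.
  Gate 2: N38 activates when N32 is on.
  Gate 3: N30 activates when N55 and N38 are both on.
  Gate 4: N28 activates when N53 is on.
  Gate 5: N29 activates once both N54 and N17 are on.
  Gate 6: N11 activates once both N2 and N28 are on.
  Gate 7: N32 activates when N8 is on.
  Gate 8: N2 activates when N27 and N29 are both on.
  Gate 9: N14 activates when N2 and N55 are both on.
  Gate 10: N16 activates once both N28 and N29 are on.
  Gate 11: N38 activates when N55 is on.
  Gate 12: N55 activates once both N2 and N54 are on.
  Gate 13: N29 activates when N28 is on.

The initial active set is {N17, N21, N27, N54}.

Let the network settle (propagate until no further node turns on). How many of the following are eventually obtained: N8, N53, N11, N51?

0

No rule produces N8, and it is not given.
No rule produces N53, and it is not given.
N11 would need N2 and N28 (Gate 6), but N28 never turns on.
N51 would need N38, N29, and N32 (Gate 1), but N32 never turns on.
None of the 4 are reached.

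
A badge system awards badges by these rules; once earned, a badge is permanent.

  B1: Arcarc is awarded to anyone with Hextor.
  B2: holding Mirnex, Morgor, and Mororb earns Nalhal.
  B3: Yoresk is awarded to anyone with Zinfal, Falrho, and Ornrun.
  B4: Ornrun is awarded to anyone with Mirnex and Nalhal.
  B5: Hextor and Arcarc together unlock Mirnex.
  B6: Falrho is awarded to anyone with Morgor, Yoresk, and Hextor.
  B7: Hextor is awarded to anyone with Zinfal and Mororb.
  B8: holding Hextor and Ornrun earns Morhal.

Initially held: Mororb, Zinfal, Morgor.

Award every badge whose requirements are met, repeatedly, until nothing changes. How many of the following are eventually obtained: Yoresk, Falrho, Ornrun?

1

With Zinfal and Mororb, Hextor is earned (B7).
With Hextor, Arcarc is earned (B1).
With Hextor and Arcarc, Mirnex is earned (B5).
With Mirnex, Morgor, and Mororb, Nalhal is earned (B2).
With Mirnex and Nalhal, Ornrun is earned (B4).
Yoresk would need Zinfal, Falrho, and Ornrun (B3), but Falrho is never earned.
Falrho would need Morgor, Yoresk, and Hextor (B6), but Yoresk is never earned.
Ornrun: reached.
Reached: Ornrun — 1 of the 3.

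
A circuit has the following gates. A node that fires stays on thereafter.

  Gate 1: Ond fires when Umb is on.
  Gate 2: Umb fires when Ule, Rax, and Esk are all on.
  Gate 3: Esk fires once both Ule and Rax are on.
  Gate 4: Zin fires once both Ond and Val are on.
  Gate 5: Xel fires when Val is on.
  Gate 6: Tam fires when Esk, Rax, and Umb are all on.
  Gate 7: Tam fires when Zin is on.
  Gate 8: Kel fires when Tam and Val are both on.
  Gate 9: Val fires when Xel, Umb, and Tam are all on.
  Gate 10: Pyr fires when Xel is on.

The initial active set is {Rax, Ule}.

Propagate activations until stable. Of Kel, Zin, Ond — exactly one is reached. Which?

Ond

Ule and Rax are on, so Esk fires (Gate 3).
Gate 2: Ule, Rax, and Esk on → Umb on.
Gate 1: Umb on → Ond on.
Zin would need Ond and Val (Gate 4), but Val never turns on. Kel would need Tam and Val (Gate 8), but Val never turns on.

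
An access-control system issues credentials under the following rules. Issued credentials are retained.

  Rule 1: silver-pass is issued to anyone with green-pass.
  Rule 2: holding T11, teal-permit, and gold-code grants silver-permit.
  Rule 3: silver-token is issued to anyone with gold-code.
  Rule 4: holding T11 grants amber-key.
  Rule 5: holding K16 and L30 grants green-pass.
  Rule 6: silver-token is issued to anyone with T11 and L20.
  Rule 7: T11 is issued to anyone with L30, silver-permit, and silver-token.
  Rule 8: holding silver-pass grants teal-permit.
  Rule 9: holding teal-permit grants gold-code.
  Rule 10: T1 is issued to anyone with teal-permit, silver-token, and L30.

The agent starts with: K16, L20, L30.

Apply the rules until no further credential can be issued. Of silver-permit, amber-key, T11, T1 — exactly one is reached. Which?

T1

Holding K16 and L30 grants green-pass (Rule 5).
Holding green-pass grants silver-pass (Rule 1).
Holding silver-pass grants teal-permit (Rule 8).
Holding teal-permit grants gold-code (Rule 9).
Holding gold-code grants silver-token (Rule 3).
Holding teal-permit, silver-token, and L30 grants T1 (Rule 10).
amber-key would need T11 (Rule 4), but T11 is never granted. silver-permit would need T11, teal-permit, and gold-code (Rule 2), but T11 is never granted. T11 would need L30, silver-permit, and silver-token (Rule 7), but silver-permit is never granted.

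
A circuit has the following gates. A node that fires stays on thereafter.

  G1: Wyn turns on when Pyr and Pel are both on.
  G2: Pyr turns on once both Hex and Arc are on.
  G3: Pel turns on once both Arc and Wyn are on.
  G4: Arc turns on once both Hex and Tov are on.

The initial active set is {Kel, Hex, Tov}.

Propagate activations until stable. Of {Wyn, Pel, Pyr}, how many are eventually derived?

1

Hex and Tov are on, so Arc turns on (G4).
G2: Hex and Arc on → Pyr on.
Wyn would need Pyr and Pel (G1), but Pel never turns on.
Pel would need Arc and Wyn (G3), but Wyn never turns on.
Pyr: reached.
Reached: Pyr — 1 of the 3.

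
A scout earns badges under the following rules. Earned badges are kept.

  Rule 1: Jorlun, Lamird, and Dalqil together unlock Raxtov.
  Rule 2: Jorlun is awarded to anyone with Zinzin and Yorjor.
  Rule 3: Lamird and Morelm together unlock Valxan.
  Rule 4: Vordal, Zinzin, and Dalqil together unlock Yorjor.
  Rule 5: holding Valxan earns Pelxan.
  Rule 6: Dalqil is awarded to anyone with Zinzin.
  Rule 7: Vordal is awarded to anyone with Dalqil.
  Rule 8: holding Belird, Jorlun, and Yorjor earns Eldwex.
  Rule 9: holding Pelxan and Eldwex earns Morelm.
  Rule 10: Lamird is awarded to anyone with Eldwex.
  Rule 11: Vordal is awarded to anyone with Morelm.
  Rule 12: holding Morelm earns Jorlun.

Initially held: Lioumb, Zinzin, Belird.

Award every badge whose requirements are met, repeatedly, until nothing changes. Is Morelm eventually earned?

Morelm would need Pelxan and Eldwex (Rule 9), but Pelxan is never earned.

No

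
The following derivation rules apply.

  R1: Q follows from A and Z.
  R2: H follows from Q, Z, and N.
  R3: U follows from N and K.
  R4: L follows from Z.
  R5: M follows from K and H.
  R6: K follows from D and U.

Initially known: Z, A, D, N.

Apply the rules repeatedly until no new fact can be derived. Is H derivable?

Yes

From A and Z, R1 gives Q.
From Q, Z, and N, R2 gives H.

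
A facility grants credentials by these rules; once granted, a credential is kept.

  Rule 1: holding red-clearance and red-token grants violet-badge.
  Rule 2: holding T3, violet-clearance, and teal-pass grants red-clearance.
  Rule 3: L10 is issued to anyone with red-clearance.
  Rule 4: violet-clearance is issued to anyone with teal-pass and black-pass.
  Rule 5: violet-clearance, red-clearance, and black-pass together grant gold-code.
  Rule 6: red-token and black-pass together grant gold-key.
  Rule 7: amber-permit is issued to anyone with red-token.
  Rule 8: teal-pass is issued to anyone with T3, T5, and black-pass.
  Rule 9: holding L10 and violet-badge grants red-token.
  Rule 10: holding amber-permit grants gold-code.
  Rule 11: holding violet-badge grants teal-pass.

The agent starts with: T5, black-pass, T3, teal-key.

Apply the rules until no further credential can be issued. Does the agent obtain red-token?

No

red-token would need L10 and violet-badge (Rule 9), but violet-badge is never granted.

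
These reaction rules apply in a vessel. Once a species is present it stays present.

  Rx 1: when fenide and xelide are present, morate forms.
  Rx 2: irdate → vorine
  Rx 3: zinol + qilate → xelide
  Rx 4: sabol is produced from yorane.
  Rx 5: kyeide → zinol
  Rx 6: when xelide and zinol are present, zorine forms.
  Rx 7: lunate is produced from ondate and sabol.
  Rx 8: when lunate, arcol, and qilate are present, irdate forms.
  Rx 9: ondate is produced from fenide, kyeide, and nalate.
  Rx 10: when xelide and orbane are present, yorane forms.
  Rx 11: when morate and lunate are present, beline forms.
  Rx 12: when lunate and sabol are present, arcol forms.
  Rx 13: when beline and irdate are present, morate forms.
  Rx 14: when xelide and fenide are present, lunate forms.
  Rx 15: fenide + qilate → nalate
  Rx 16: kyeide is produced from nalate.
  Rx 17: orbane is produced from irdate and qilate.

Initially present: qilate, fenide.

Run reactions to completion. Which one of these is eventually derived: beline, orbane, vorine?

beline

fenide and qilate present → nalate forms (Rx 15).
nalate present → kyeide forms (Rx 16).
kyeide present → zinol forms (Rx 5).
zinol and qilate present → xelide forms (Rx 3).
fenide and xelide present → morate forms (Rx 1).
xelide and fenide present → lunate forms (Rx 14).
morate and lunate present → beline forms (Rx 11).
orbane would need irdate and qilate (Rx 17), but irdate never forms. vorine would need irdate (Rx 2), but irdate never forms.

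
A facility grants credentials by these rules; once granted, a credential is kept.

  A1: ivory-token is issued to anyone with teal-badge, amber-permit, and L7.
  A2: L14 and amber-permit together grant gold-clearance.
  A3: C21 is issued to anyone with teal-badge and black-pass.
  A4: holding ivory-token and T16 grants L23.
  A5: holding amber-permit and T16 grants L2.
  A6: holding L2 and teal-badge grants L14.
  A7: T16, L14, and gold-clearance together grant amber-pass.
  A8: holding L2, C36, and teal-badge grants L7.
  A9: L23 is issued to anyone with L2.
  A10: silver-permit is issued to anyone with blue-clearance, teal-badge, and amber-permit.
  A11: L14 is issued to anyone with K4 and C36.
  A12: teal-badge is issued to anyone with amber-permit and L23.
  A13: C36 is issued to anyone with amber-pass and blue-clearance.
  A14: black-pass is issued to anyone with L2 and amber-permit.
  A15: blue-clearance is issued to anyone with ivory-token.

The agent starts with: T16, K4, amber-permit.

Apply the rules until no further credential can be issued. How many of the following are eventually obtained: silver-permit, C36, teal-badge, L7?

1

Holding amber-permit and T16 grants L2 (A5).
Holding L2 grants L23 (A9).
Holding amber-permit and L23 grants teal-badge (A12).
silver-permit would need blue-clearance, teal-badge, and amber-permit (A10), but blue-clearance is never granted.
C36 would need amber-pass and blue-clearance (A13), but blue-clearance is never granted.
teal-badge: reached.
L7 would need L2, C36, and teal-badge (A8), but C36 is never granted.
Reached: teal-badge — 1 of the 4.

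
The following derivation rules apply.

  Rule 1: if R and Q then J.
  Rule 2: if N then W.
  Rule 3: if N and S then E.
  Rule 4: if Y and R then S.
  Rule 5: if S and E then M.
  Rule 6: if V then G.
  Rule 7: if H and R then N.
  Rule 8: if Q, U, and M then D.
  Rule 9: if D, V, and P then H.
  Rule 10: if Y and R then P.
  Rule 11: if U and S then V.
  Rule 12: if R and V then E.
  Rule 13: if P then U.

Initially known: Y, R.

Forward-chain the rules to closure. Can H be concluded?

No

H would need D, V, and P (Rule 9), but D is never established.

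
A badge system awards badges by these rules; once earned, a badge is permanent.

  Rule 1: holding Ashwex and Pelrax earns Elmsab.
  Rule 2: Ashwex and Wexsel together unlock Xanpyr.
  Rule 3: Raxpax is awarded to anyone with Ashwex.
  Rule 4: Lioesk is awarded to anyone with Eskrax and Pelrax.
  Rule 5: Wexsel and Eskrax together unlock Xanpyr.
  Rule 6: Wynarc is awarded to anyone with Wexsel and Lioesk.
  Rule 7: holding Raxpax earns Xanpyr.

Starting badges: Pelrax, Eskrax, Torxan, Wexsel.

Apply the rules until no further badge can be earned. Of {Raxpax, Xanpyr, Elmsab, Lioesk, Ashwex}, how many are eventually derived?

2

With Wexsel and Eskrax, Xanpyr is earned (Rule 5).
With Eskrax and Pelrax, Lioesk is earned (Rule 4).
Raxpax would need Ashwex (Rule 3), but Ashwex is never earned.
Xanpyr: reached.
Elmsab would need Ashwex and Pelrax (Rule 1), but Ashwex is never earned.
Lioesk: reached.
No rule produces Ashwex, and it is not given.
Reached: Xanpyr and Lioesk — 2 of the 5.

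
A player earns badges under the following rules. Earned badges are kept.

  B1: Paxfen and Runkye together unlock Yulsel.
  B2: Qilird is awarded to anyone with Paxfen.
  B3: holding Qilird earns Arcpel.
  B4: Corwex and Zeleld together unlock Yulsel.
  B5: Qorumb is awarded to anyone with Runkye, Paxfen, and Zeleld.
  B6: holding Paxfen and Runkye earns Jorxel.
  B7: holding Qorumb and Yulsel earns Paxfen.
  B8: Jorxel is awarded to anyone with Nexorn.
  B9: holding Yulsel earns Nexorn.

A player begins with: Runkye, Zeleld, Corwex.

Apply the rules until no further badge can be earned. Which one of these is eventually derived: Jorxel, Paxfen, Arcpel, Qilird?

With Corwex and Zeleld, Yulsel is earned (B4).
With Yulsel, Nexorn is earned (B9).
With Nexorn, Jorxel is earned (B8).
Paxfen would need Qorumb and Yulsel (B7), but Qorumb is never earned. Arcpel would need Qilird (B3), but Qilird is never earned. Qilird would need Paxfen (B2), but Paxfen is never earned.

Jorxel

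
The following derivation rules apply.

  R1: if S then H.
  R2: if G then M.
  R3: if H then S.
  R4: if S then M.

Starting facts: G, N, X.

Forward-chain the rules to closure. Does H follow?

No

H would need S (R1), but S is never established.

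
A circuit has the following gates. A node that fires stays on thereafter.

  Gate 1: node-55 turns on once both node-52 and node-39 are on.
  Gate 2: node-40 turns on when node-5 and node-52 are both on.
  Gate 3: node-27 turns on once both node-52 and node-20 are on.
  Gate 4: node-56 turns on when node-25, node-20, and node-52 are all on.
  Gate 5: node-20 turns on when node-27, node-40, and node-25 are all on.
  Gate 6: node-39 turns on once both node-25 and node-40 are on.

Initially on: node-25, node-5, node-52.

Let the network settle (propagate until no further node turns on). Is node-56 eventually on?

node-56 would need node-25, node-20, and node-52 (Gate 4), but node-20 never turns on.

No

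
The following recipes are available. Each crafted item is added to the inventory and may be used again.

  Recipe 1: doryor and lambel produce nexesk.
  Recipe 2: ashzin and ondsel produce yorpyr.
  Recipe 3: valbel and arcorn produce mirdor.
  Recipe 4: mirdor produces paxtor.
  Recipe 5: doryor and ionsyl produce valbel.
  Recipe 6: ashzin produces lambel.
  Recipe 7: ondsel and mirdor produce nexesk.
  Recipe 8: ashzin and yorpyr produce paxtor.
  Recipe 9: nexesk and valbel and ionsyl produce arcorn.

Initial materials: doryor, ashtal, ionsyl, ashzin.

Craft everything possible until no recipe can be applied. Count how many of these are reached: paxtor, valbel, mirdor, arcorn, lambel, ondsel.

5

Using Recipe 5, doryor and ionsyl make valbel.
ashzin → lambel (Recipe 6).
doryor and lambel → nexesk (Recipe 1).
nexesk and valbel and ionsyl → arcorn (Recipe 9).
Using Recipe 3, valbel and arcorn make mirdor.
mirdor → paxtor (Recipe 4).
paxtor: reached.
valbel: reached.
mirdor: reached.
arcorn: reached.
lambel: reached.
No rule produces ondsel, and it is not given.
Reached: paxtor, valbel, mirdor, arcorn, and lambel — 5 of the 6.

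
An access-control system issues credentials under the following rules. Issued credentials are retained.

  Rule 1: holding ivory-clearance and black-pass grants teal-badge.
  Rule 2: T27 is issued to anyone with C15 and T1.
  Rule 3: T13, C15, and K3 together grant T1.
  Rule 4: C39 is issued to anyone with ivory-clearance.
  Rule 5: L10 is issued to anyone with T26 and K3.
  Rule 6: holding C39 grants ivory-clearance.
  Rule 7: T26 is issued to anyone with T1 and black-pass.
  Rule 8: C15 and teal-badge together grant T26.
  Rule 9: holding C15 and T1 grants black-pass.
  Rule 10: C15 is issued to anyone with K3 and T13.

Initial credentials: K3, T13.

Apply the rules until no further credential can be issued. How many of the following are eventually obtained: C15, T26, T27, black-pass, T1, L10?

Holding K3 and T13 grants C15 (Rule 10).
Holding T13, C15, and K3 grants T1 (Rule 3).
Holding C15 and T1 grants black-pass (Rule 9).
Holding C15 and T1 grants T27 (Rule 2).
Holding T1 and black-pass grants T26 (Rule 7).
Holding T26 and K3 grants L10 (Rule 5).
C15: reached.
T26: reached.
T27: reached.
black-pass: reached.
T1: reached.
L10: reached.
All 6 are reached.

6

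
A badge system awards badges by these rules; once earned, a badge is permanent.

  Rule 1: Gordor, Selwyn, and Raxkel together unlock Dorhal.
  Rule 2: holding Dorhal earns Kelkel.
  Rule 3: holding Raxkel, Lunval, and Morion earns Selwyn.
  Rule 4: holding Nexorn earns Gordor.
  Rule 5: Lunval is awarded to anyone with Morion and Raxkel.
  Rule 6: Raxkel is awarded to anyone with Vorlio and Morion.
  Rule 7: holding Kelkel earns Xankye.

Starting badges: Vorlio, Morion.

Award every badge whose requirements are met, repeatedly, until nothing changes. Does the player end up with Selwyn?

With Vorlio and Morion, Raxkel is earned (Rule 6).
With Morion and Raxkel, Lunval is earned (Rule 5).
With Raxkel, Lunval, and Morion, Selwyn is earned (Rule 3).

Yes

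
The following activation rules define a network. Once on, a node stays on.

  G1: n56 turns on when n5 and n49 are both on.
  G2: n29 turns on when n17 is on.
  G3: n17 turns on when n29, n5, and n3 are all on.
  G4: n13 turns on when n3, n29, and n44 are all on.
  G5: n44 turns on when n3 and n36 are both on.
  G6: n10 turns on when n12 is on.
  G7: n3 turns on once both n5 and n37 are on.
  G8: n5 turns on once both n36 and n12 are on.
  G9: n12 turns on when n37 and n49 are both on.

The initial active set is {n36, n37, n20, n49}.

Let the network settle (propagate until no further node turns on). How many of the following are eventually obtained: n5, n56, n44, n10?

4

G9: n37 and n49 on → n12 on.
n12 is on, so n10 turns on (G6).
G8: n36 and n12 on → n5 on.
G1: n5 and n49 on → n56 on.
G7: n5 and n37 on → n3 on.
n3 and n36 are on, so n44 turns on (G5).
n5: reached.
n56: reached.
n44: reached.
n10: reached.
All 4 are reached.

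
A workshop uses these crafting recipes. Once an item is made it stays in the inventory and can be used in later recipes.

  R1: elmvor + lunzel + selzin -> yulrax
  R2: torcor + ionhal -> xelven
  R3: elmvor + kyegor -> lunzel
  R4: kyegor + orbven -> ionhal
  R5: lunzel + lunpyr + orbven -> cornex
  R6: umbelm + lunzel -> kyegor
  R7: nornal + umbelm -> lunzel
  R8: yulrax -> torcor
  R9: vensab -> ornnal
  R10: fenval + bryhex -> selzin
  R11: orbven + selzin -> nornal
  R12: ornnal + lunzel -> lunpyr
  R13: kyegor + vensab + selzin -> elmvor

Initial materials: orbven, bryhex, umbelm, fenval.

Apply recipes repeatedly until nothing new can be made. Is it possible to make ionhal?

Using R10, fenval and bryhex make selzin.
orbven + selzin -> nornal (R11).
nornal + umbelm -> lunzel (R7).
Using R6, umbelm and lunzel make kyegor.
Using R4, kyegor and orbven make ionhal.

Yes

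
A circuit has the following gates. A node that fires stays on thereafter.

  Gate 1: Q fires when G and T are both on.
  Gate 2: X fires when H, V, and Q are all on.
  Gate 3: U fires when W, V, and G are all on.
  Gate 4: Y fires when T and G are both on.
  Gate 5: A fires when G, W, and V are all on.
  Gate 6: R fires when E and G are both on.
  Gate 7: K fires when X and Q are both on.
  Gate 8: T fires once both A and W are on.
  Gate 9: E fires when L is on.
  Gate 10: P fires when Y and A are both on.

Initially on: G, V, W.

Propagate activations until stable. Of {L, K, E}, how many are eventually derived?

No rule produces L, and it is not given.
K would need X and Q (Gate 7), but X never turns on.
E would need L (Gate 9), but L never turns on.
None of the 3 are reached.

0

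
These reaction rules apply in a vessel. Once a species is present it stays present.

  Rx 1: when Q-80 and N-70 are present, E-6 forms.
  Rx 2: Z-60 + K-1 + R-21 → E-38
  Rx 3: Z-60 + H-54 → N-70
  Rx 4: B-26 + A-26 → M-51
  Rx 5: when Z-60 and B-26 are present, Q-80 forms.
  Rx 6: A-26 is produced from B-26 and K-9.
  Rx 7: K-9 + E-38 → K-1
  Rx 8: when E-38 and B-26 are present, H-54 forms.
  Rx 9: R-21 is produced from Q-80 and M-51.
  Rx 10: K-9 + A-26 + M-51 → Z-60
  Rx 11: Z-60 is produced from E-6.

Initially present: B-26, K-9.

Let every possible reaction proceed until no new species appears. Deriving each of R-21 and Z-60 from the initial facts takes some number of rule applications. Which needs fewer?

Z-60

Z-60: B-26 and K-9 present → A-26 forms (Rx 6). B-26 and A-26 present → M-51 forms (Rx 4). K-9, A-26, and M-51 present → Z-60 forms (Rx 10). [3 rule applications]
R-21: B-26 and K-9 present → A-26 forms (Rx 6). B-26 and A-26 present → M-51 forms (Rx 4). K-9, A-26, and M-51 present → Z-60 forms (Rx 10). Z-60 and B-26 present → Q-80 forms (Rx 5). Q-80 and M-51 present → R-21 forms (Rx 9). [5 rule applications]
Z-60 needs fewer.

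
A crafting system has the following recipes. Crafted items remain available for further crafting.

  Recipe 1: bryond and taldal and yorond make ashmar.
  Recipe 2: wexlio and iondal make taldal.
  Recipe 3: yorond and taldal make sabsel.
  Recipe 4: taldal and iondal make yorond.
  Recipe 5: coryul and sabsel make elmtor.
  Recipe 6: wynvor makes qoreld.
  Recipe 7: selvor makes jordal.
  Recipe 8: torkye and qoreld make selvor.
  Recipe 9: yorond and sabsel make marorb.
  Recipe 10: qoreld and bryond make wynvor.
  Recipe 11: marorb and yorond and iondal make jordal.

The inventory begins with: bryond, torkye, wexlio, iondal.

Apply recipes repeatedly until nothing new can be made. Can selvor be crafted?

No

selvor would need torkye and qoreld (Recipe 8), but qoreld is never obtained.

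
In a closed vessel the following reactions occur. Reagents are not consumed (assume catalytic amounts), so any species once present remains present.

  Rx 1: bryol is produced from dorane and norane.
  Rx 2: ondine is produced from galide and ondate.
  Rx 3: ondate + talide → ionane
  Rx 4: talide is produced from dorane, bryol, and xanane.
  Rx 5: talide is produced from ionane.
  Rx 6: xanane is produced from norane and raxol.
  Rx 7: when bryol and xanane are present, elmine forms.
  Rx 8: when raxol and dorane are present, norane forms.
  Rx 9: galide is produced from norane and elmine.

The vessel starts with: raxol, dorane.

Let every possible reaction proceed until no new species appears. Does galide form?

raxol and dorane present → norane forms (Rx 8).
dorane and norane present → bryol forms (Rx 1).
norane and raxol present → xanane forms (Rx 6).
bryol and xanane present → elmine forms (Rx 7).
norane and elmine present → galide forms (Rx 9).

Yes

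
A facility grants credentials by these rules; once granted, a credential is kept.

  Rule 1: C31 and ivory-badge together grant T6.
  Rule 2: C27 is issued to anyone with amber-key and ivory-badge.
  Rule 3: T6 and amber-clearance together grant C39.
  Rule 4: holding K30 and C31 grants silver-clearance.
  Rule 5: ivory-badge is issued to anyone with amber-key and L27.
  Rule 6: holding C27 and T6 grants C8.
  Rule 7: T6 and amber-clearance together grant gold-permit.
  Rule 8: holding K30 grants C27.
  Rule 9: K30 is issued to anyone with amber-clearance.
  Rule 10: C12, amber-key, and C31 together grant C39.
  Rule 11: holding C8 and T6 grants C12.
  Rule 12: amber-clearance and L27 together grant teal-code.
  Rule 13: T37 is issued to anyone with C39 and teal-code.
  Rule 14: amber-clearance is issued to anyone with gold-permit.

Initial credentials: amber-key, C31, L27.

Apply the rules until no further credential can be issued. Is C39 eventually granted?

Holding amber-key and L27 grants ivory-badge (Rule 5).
Holding C31 and ivory-badge grants T6 (Rule 1).
Holding amber-key and ivory-badge grants C27 (Rule 2).
Holding C27 and T6 grants C8 (Rule 6).
Holding C8 and T6 grants C12 (Rule 11).
Holding C12, amber-key, and C31 grants C39 (Rule 10).

Yes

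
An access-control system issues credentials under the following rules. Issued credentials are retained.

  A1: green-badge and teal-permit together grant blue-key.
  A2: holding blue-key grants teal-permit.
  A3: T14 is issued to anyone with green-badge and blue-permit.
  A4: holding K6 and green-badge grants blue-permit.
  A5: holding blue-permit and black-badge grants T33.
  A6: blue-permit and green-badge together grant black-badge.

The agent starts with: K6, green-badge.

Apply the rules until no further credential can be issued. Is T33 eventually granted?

Yes

Holding K6 and green-badge grants blue-permit (A4).
Holding blue-permit and green-badge grants black-badge (A6).
Holding blue-permit and black-badge grants T33 (A5).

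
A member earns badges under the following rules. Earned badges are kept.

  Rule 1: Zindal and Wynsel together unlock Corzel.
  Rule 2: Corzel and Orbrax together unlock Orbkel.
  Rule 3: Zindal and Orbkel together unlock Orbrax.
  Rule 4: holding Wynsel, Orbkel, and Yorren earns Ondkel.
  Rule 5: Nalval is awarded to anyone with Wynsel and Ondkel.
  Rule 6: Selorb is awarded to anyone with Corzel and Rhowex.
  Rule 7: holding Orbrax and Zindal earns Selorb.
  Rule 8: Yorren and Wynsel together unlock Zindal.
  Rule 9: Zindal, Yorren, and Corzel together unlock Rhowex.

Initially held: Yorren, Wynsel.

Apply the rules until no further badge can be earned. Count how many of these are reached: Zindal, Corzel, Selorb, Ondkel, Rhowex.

With Yorren and Wynsel, Zindal is earned (Rule 8).
With Zindal and Wynsel, Corzel is earned (Rule 1).
With Zindal, Yorren, and Corzel, Rhowex is earned (Rule 9).
With Corzel and Rhowex, Selorb is earned (Rule 6).
Zindal: reached.
Corzel: reached.
Selorb: reached.
Ondkel would need Wynsel, Orbkel, and Yorren (Rule 4), but Orbkel is never earned.
Rhowex: reached.
Reached: Zindal, Corzel, Selorb, and Rhowex — 4 of the 5.

4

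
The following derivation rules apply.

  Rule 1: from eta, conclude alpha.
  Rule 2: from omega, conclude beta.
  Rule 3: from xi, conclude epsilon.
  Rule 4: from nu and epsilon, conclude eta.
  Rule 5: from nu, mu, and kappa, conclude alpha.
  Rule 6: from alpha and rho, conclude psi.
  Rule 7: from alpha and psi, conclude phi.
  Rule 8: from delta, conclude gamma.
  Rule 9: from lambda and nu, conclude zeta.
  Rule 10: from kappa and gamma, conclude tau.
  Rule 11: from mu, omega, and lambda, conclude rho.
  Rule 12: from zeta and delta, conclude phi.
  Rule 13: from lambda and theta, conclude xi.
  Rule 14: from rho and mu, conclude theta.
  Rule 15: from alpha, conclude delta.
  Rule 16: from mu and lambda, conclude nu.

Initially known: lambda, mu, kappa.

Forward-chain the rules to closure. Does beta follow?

No

beta would need omega (Rule 2), but omega is never established.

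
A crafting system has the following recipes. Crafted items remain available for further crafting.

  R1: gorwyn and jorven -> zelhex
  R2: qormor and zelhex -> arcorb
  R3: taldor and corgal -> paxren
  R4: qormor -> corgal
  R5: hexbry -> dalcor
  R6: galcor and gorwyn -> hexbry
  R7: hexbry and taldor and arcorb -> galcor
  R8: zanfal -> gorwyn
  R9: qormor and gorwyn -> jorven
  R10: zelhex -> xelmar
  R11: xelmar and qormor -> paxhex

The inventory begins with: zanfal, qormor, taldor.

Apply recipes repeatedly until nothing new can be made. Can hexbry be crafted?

No

hexbry would need galcor and gorwyn (R6), but galcor is never obtained.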